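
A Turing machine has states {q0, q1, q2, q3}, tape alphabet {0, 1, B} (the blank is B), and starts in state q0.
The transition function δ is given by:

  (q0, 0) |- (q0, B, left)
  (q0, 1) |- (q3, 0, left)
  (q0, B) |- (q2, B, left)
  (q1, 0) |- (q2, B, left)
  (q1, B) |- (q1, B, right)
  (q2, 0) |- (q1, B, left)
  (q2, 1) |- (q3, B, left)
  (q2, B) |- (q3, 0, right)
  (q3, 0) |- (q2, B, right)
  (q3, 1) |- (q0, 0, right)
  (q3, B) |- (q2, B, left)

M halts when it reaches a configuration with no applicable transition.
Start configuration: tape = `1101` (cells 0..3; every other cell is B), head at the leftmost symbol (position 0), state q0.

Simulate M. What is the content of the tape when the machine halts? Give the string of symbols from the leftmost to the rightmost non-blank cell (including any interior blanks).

101

q0 | BBB[1]101   read 1 → write 0, move left, go to q3
q3 | BB[B]0101   read B → write B, move left, go to q2
q2 | B[B]B0101   read B → write 0, move right, go to q3
q3 | B0[B]0101   read B → write B, move left, go to q2
q2 | B[0]B0101   read 0 → write B, move left, go to q1
q1 | [B]BB0101   read B → write B, move right, go to q1
q1 | B[B]B0101   read B → write B, move right, go to q1
q1 | BB[B]0101   read B → write B, move right, go to q1
q1 | BBB[0]101   read 0 → write B, move left, go to q2
q2 | BB[B]B101   read B → write 0, move right, go to q3
q3 | BB0[B]101   read B → write B, move left, go to q2
q2 | BB[0]B101   read 0 → write B, move left, go to q1
q1 | B[B]BB101   read B → write B, move right, go to q1
q1 | BB[B]B101   read B → write B, move right, go to q1
q1 | BBB[B]101   read B → write B, move right, go to q1
q1 | BBBB[1]01
The non-blank tape span at halt is 101.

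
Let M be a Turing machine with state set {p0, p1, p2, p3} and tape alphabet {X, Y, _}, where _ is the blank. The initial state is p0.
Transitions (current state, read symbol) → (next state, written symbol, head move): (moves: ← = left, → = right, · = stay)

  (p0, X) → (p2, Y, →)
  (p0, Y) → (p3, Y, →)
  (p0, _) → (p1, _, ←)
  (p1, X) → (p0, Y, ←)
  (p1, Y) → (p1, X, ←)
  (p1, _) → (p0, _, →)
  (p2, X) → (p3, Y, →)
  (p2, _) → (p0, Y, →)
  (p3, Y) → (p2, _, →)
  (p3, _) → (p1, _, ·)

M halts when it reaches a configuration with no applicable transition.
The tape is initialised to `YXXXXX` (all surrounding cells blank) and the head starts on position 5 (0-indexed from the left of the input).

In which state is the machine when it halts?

p2

p0 | YXXXX[X]__   read X → write Y, move →, go to p2
p2 | YXXXXY[_]_   read _ → write Y, move →, go to p0
p0 | YXXXXYY[_]   read _ → write _, move ←, go to p1
p1 | YXXXXY[Y]_   read Y → write X, move ←, go to p1
p1 | YXXXX[Y]X_   read Y → write X, move ←, go to p1
p1 | YXXX[X]XX_   read X → write Y, move ←, go to p0
p0 | YXX[X]YXX_   read X → write Y, move →, go to p2
p2 | YXXY[Y]XX_
No transition is defined for (p2, Y); M halts in state p2.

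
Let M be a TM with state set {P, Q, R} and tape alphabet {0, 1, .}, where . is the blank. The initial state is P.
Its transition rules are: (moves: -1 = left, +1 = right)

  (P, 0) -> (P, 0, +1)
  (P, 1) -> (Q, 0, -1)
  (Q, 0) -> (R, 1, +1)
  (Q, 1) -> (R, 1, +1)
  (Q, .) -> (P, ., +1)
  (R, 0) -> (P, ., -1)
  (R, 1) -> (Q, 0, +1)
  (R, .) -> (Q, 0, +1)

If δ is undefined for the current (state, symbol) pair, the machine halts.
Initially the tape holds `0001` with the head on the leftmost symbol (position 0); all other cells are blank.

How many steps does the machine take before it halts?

state=P head=0 tape=.[0]001   (P,0)→(P,0,+1)
state=P head=1 tape=.0[0]01   (P,0)→(P,0,+1)
state=P head=2 tape=.00[0]1   (P,0)→(P,0,+1)
state=P head=3 tape=.000[1]   (P,1)→(Q,0,-1)
state=Q head=2 tape=.00[0]0   (Q,0)→(R,1,+1)
state=R head=3 tape=.001[0]   (R,0)→(P,.,-1)
state=P head=2 tape=.00[1].   (P,1)→(Q,0,-1)
state=Q head=1 tape=.0[0]0.   (Q,0)→(R,1,+1)
state=R head=2 tape=.01[0].   (R,0)→(P,.,-1)
state=P head=1 tape=.0[1]..   (P,1)→(Q,0,-1)
state=Q head=0 tape=.[0]0..   (Q,0)→(R,1,+1)
state=R head=1 tape=.1[0]..   (R,0)→(P,.,-1)
state=P head=0 tape=.[1]...   (P,1)→(Q,0,-1)
state=Q head=-1 tape=[.]0...   (Q,.)→(P,.,+1)
state=P head=0 tape=.[0]...   (P,0)→(P,0,+1)
state=P head=1 tape=.0[.]..
M halts after 15 transitions.

15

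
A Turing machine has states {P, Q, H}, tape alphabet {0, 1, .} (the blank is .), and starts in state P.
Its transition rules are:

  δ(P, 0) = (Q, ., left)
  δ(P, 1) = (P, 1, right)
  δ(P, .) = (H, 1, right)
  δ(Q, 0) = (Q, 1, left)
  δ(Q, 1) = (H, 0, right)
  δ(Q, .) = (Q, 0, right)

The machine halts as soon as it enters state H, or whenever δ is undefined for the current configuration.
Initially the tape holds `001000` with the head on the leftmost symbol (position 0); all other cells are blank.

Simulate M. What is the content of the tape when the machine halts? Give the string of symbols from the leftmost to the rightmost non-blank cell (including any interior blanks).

00111000

state=P head=0 tape=..[0]01000   (P,0)→(Q,.,left)
state=Q head=-1 tape=.[.].01000   (Q,.)→(Q,0,right)
state=Q head=0 tape=.0[.]01000   (Q,.)→(Q,0,right)
state=Q head=1 tape=.00[0]1000   (Q,0)→(Q,1,left)
state=Q head=0 tape=.0[0]11000   (Q,0)→(Q,1,left)
state=Q head=-1 tape=.[0]111000   (Q,0)→(Q,1,left)
state=Q head=-2 tape=[.]1111000   (Q,.)→(Q,0,right)
state=Q head=-1 tape=0[1]111000   (Q,1)→(H,0,right)
state=H head=0 tape=00[1]11000
The non-blank tape span at halt is 00111000.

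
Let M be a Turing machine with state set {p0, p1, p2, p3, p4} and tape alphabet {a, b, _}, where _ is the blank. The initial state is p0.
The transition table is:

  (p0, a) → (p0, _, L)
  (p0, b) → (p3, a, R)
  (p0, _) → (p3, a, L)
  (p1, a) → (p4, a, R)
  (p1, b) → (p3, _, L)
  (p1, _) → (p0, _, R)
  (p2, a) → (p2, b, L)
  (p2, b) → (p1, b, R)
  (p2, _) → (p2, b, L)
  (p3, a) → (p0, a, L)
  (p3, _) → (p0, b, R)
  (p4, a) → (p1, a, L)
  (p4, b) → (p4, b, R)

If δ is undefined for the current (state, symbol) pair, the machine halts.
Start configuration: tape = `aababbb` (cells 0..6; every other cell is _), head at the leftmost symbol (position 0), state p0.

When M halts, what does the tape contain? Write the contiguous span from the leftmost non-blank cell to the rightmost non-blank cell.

abaababbb

state=p0 head=0 tape=__[a]ababbb   (p0,a)→(p0,_,L)
state=p0 head=-1 tape=_[_]_ababbb   (p0,_)→(p3,a,L)
state=p3 head=-2 tape=[_]a_ababbb   (p3,_)→(p0,b,R)
state=p0 head=-1 tape=b[a]_ababbb   (p0,a)→(p0,_,L)
state=p0 head=-2 tape=[b]__ababbb   (p0,b)→(p3,a,R)
state=p3 head=-1 tape=a[_]_ababbb   (p3,_)→(p0,b,R)
state=p0 head=0 tape=ab[_]ababbb   (p0,_)→(p3,a,L)
state=p3 head=-1 tape=a[b]aababbb
The non-blank tape span at halt is abaababbb.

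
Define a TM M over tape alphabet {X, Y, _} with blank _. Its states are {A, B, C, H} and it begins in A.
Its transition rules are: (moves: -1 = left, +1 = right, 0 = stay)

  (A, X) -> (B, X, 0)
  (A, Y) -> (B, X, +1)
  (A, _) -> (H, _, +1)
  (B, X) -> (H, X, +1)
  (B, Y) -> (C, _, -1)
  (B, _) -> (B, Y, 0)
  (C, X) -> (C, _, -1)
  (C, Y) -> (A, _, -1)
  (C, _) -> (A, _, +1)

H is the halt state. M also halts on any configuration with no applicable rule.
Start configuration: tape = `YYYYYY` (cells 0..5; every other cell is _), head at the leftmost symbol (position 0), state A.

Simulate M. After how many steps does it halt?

5

A | _[Y]YYYYY   read Y → write X, move +1, go to B
B | _X[Y]YYYY   read Y → write _, move -1, go to C
C | _[X]_YYYY   read X → write _, move -1, go to C
C | [_]__YYYY   read _ → write _, move +1, go to A
A | _[_]_YYYY   read _ → write _, move +1, go to H
H | __[_]YYYY
M halts after 5 transitions.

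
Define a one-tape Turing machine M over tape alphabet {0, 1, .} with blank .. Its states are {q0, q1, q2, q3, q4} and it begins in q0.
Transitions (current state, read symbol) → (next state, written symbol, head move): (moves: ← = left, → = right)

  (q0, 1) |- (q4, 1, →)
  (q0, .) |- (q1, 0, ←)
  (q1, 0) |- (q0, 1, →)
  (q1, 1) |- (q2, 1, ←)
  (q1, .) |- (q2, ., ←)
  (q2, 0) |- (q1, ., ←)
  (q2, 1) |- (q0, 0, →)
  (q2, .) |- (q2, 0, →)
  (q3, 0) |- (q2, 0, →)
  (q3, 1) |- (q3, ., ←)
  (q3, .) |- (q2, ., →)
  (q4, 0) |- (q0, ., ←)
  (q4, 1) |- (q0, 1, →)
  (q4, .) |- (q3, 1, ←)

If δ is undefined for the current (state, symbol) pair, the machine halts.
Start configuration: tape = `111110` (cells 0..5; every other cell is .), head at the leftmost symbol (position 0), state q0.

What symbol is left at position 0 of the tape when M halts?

state=q0 head=0 tape=.[1]11110.   (q0,1)→(q4,1,→)
state=q4 head=1 tape=.1[1]1110.   (q4,1)→(q0,1,→)
state=q0 head=2 tape=.11[1]110.   (q0,1)→(q4,1,→)
state=q4 head=3 tape=.111[1]10.   (q4,1)→(q0,1,→)
state=q0 head=4 tape=.1111[1]0.   (q0,1)→(q4,1,→)
state=q4 head=5 tape=.11111[0].   (q4,0)→(q0,.,←)
state=q0 head=4 tape=.1111[1]..   (q0,1)→(q4,1,→)
state=q4 head=5 tape=.11111[.].   (q4,.)→(q3,1,←)
state=q3 head=4 tape=.1111[1]1.   (q3,1)→(q3,.,←)
state=q3 head=3 tape=.111[1].1.   (q3,1)→(q3,.,←)
state=q3 head=2 tape=.11[1]..1.   (q3,1)→(q3,.,←)
state=q3 head=1 tape=.1[1]...1.   (q3,1)→(q3,.,←)
state=q3 head=0 tape=.[1]....1.   (q3,1)→(q3,.,←)
state=q3 head=-1 tape=[.].....1.   (q3,.)→(q2,.,→)
state=q2 head=0 tape=.[.]....1.   (q2,.)→(q2,0,→)
state=q2 head=1 tape=.0[.]...1.   (q2,.)→(q2,0,→)
state=q2 head=2 tape=.00[.]..1.   (q2,.)→(q2,0,→)
state=q2 head=3 tape=.000[.].1.   (q2,.)→(q2,0,→)
state=q2 head=4 tape=.0000[.]1.   (q2,.)→(q2,0,→)
state=q2 head=5 tape=.00000[1].   (q2,1)→(q0,0,→)
state=q0 head=6 tape=.000000[.]   (q0,.)→(q1,0,←)
state=q1 head=5 tape=.00000[0]0   (q1,0)→(q0,1,→)
state=q0 head=6 tape=.000001[0]
Cell 0 holds 0 when M halts.

0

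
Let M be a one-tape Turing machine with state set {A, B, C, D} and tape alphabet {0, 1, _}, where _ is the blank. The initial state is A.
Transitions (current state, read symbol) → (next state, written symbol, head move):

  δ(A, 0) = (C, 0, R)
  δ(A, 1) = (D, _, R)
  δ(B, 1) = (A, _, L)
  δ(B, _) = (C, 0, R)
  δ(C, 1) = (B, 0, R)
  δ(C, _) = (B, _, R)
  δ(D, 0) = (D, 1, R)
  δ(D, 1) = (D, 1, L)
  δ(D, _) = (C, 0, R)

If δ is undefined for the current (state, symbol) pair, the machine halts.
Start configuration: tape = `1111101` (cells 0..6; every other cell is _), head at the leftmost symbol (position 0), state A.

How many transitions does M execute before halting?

8

state=A head=0 tape=[1]111101   (A,1)→(D,_,R)
state=D head=1 tape=_[1]11101   (D,1)→(D,1,L)
state=D head=0 tape=[_]111101   (D,_)→(C,0,R)
state=C head=1 tape=0[1]11101   (C,1)→(B,0,R)
state=B head=2 tape=00[1]1101   (B,1)→(A,_,L)
state=A head=1 tape=0[0]_1101   (A,0)→(C,0,R)
state=C head=2 tape=00[_]1101   (C,_)→(B,_,R)
state=B head=3 tape=00_[1]101   (B,1)→(A,_,L)
state=A head=2 tape=00[_]_101
M halts after 8 transitions.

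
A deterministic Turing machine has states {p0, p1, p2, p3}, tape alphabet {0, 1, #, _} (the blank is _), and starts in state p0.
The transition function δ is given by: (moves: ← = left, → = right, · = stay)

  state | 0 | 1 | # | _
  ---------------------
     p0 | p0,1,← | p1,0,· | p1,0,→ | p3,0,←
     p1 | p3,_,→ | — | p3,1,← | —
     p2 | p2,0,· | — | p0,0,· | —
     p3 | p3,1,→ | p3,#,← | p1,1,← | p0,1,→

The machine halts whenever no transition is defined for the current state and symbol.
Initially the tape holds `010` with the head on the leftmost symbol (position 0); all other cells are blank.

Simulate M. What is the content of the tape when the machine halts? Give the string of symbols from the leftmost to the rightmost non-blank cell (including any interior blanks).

state=p0 head=0 tape=__[0]10   (p0,0)→(p0,1,←)
state=p0 head=-1 tape=_[_]110   (p0,_)→(p3,0,←)
state=p3 head=-2 tape=[_]0110   (p3,_)→(p0,1,→)
state=p0 head=-1 tape=1[0]110   (p0,0)→(p0,1,←)
state=p0 head=-2 tape=[1]1110   (p0,1)→(p1,0,·)
state=p1 head=-2 tape=[0]1110   (p1,0)→(p3,_,→)
state=p3 head=-1 tape=_[1]110   (p3,1)→(p3,#,←)
state=p3 head=-2 tape=[_]#110   (p3,_)→(p0,1,→)
state=p0 head=-1 tape=1[#]110   (p0,#)→(p1,0,→)
state=p1 head=0 tape=10[1]10
The non-blank tape span at halt is 10110.

10110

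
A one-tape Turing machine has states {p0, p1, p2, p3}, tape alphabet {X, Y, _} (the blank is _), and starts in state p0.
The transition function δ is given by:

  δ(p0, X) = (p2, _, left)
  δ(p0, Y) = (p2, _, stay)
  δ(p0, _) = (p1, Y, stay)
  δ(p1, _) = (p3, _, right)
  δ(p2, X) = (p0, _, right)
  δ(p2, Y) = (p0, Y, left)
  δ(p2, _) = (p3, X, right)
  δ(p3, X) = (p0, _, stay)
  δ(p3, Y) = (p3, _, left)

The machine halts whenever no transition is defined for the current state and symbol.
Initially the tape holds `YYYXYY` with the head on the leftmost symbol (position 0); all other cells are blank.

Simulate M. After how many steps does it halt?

state=p0 head=0 tape=[Y]YYXYY   (p0,Y)→(p2,_,stay)
state=p2 head=0 tape=[_]YYXYY   (p2,_)→(p3,X,right)
state=p3 head=1 tape=X[Y]YXYY   (p3,Y)→(p3,_,left)
state=p3 head=0 tape=[X]_YXYY   (p3,X)→(p0,_,stay)
state=p0 head=0 tape=[_]_YXYY   (p0,_)→(p1,Y,stay)
state=p1 head=0 tape=[Y]_YXYY
M halts after 5 transitions.

5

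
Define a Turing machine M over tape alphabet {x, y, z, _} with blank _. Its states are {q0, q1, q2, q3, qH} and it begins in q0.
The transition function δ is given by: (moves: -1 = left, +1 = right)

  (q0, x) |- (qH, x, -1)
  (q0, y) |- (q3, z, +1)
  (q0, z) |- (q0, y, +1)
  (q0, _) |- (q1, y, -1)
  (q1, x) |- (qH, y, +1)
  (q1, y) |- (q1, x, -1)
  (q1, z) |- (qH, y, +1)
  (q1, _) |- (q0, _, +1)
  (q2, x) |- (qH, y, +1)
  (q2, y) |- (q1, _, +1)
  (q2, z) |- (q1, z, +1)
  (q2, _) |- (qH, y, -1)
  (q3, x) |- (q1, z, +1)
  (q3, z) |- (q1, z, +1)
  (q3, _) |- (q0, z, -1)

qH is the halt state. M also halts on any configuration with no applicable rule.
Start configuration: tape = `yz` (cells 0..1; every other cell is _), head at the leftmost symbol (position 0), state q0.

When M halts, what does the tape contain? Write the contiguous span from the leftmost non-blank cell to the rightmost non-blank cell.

zz_xxy

state=q0 head=0 tape=[y]z____   (q0,y)→(q3,z,+1)
state=q3 head=1 tape=z[z]____   (q3,z)→(q1,z,+1)
state=q1 head=2 tape=zz[_]___   (q1,_)→(q0,_,+1)
state=q0 head=3 tape=zz_[_]__   (q0,_)→(q1,y,-1)
state=q1 head=2 tape=zz[_]y__   (q1,_)→(q0,_,+1)
state=q0 head=3 tape=zz_[y]__   (q0,y)→(q3,z,+1)
state=q3 head=4 tape=zz_z[_]_   (q3,_)→(q0,z,-1)
state=q0 head=3 tape=zz_[z]z_   (q0,z)→(q0,y,+1)
state=q0 head=4 tape=zz_y[z]_   (q0,z)→(q0,y,+1)
state=q0 head=5 tape=zz_yy[_]   (q0,_)→(q1,y,-1)
state=q1 head=4 tape=zz_y[y]y   (q1,y)→(q1,x,-1)
state=q1 head=3 tape=zz_[y]xy   (q1,y)→(q1,x,-1)
state=q1 head=2 tape=zz[_]xxy   (q1,_)→(q0,_,+1)
state=q0 head=3 tape=zz_[x]xy   (q0,x)→(qH,x,-1)
state=qH head=2 tape=zz[_]xxy
The non-blank tape span at halt is zz_xxy.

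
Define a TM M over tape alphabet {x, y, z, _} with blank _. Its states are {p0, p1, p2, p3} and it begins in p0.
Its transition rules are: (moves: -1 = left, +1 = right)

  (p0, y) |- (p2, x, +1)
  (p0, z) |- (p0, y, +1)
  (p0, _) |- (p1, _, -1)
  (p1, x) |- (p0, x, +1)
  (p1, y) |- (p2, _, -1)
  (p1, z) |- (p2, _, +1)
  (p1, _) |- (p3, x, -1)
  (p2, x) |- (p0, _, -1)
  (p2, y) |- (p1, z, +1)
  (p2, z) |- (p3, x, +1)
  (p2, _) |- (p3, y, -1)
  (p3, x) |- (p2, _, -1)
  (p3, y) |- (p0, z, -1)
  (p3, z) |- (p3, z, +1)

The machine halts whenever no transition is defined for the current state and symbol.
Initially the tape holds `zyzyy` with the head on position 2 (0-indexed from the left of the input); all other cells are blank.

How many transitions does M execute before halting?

state=p0 head=2 tape=zy[z]yy_   (p0,z)→(p0,y,+1)
state=p0 head=3 tape=zyy[y]y_   (p0,y)→(p2,x,+1)
state=p2 head=4 tape=zyyx[y]_   (p2,y)→(p1,z,+1)
state=p1 head=5 tape=zyyxz[_]   (p1,_)→(p3,x,-1)
state=p3 head=4 tape=zyyx[z]x   (p3,z)→(p3,z,+1)
state=p3 head=5 tape=zyyxz[x]   (p3,x)→(p2,_,-1)
state=p2 head=4 tape=zyyx[z]_   (p2,z)→(p3,x,+1)
state=p3 head=5 tape=zyyxx[_]
M halts after 7 transitions.

7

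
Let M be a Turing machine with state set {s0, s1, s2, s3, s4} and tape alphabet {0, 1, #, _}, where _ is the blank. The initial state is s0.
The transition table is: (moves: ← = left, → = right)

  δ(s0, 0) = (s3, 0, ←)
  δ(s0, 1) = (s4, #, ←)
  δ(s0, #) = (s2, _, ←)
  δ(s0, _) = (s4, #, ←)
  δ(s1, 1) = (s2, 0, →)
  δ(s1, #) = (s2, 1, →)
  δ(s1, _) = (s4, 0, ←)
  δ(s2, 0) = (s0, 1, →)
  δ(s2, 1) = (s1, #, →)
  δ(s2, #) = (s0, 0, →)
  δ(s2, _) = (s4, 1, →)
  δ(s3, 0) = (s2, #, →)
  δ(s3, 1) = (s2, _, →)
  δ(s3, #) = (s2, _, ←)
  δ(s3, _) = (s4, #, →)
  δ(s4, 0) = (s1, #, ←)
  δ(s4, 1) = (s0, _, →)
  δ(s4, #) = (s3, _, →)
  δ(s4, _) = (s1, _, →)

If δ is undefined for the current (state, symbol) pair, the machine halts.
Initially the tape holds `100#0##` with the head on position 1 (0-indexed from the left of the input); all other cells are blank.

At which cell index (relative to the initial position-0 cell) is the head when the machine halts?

state=s0 head=1 tape=1[0]0#0##__   (s0,0)→(s3,0,←)
state=s3 head=0 tape=[1]00#0##__   (s3,1)→(s2,_,→)
state=s2 head=1 tape=_[0]0#0##__   (s2,0)→(s0,1,→)
state=s0 head=2 tape=_1[0]#0##__   (s0,0)→(s3,0,←)
state=s3 head=1 tape=_[1]0#0##__   (s3,1)→(s2,_,→)
state=s2 head=2 tape=__[0]#0##__   (s2,0)→(s0,1,→)
state=s0 head=3 tape=__1[#]0##__   (s0,#)→(s2,_,←)
state=s2 head=2 tape=__[1]_0##__   (s2,1)→(s1,#,→)
state=s1 head=3 tape=__#[_]0##__   (s1,_)→(s4,0,←)
state=s4 head=2 tape=__[#]00##__   (s4,#)→(s3,_,→)
state=s3 head=3 tape=___[0]0##__   (s3,0)→(s2,#,→)
state=s2 head=4 tape=___#[0]##__   (s2,0)→(s0,1,→)
state=s0 head=5 tape=___#1[#]#__   (s0,#)→(s2,_,←)
state=s2 head=4 tape=___#[1]_#__   (s2,1)→(s1,#,→)
state=s1 head=5 tape=___##[_]#__   (s1,_)→(s4,0,←)
state=s4 head=4 tape=___#[#]0#__   (s4,#)→(s3,_,→)
state=s3 head=5 tape=___#_[0]#__   (s3,0)→(s2,#,→)
state=s2 head=6 tape=___#_#[#]__   (s2,#)→(s0,0,→)
state=s0 head=7 tape=___#_#0[_]_   (s0,_)→(s4,#,←)
state=s4 head=6 tape=___#_#[0]#_   (s4,0)→(s1,#,←)
state=s1 head=5 tape=___#_[#]##_   (s1,#)→(s2,1,→)
state=s2 head=6 tape=___#_1[#]#_   (s2,#)→(s0,0,→)
state=s0 head=7 tape=___#_10[#]_   (s0,#)→(s2,_,←)
state=s2 head=6 tape=___#_1[0]__   (s2,0)→(s0,1,→)
state=s0 head=7 tape=___#_11[_]_   (s0,_)→(s4,#,←)
state=s4 head=6 tape=___#_1[1]#_   (s4,1)→(s0,_,→)
state=s0 head=7 tape=___#_1_[#]_   (s0,#)→(s2,_,←)
state=s2 head=6 tape=___#_1[_]__   (s2,_)→(s4,1,→)
state=s4 head=7 tape=___#_11[_]_   (s4,_)→(s1,_,→)
state=s1 head=8 tape=___#_11_[_]   (s1,_)→(s4,0,←)
state=s4 head=7 tape=___#_11[_]0   (s4,_)→(s1,_,→)
state=s1 head=8 tape=___#_11_[0]
At halt the head is at cell 8.

8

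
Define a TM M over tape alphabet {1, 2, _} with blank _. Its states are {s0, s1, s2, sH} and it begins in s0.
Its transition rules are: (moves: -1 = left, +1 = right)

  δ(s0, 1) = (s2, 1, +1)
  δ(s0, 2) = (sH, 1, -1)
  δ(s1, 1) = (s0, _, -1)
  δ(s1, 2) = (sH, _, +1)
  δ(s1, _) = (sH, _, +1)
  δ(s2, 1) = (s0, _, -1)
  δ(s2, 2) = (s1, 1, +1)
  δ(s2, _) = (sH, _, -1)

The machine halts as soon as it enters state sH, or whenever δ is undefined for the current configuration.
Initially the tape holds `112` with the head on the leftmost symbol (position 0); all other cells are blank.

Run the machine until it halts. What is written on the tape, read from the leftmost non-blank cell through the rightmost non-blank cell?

1_2

s0 | [1]12   read 1 → write 1, move +1, go to s2
s2 | 1[1]2   read 1 → write _, move -1, go to s0
s0 | [1]_2   read 1 → write 1, move +1, go to s2
s2 | 1[_]2   read _ → write _, move -1, go to sH
sH | [1]_2
The non-blank tape span at halt is 1_2.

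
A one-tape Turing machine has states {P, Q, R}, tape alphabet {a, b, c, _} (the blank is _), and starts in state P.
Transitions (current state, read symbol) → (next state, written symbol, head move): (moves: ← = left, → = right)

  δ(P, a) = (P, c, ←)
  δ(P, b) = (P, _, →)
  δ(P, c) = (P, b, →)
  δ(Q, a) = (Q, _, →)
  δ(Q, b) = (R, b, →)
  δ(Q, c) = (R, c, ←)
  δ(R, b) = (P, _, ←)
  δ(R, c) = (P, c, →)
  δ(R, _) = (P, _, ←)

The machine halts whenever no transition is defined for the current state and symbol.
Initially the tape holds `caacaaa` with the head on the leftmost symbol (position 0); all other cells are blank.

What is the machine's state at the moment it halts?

P | [c]aacaaa_   read c → write b, move →, go to P
P | b[a]acaaa_   read a → write c, move ←, go to P
P | [b]cacaaa_   read b → write _, move →, go to P
P | _[c]acaaa_   read c → write b, move →, go to P
P | _b[a]caaa_   read a → write c, move ←, go to P
P | _[b]ccaaa_   read b → write _, move →, go to P
P | __[c]caaa_   read c → write b, move →, go to P
P | __b[c]aaa_   read c → write b, move →, go to P
P | __bb[a]aa_   read a → write c, move ←, go to P
P | __b[b]caa_   read b → write _, move →, go to P
P | __b_[c]aa_   read c → write b, move →, go to P
P | __b_b[a]a_   read a → write c, move ←, go to P
P | __b_[b]ca_   read b → write _, move →, go to P
P | __b__[c]a_   read c → write b, move →, go to P
P | __b__b[a]_   read a → write c, move ←, go to P
P | __b__[b]c_   read b → write _, move →, go to P
P | __b___[c]_   read c → write b, move →, go to P
P | __b___b[_]
No transition is defined for (P, _); M halts in state P.

P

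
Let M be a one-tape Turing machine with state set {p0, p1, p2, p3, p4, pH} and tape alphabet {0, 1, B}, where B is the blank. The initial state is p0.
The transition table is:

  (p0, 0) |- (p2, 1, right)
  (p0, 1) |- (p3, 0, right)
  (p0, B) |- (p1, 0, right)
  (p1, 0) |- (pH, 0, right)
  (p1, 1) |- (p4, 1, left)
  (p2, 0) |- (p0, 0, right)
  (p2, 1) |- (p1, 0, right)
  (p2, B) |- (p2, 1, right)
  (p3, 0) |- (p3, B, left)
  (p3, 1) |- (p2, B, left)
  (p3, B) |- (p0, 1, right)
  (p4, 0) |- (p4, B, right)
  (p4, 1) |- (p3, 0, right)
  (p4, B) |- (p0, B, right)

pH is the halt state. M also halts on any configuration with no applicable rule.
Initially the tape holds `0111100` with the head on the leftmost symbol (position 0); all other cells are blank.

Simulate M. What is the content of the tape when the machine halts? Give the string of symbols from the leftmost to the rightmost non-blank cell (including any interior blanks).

1B010B0

state=p0 head=0 tape=[0]111100   (p0,0)→(p2,1,right)
state=p2 head=1 tape=1[1]11100   (p2,1)→(p1,0,right)
state=p1 head=2 tape=10[1]1100   (p1,1)→(p4,1,left)
state=p4 head=1 tape=1[0]11100   (p4,0)→(p4,B,right)
state=p4 head=2 tape=1B[1]1100   (p4,1)→(p3,0,right)
state=p3 head=3 tape=1B0[1]100   (p3,1)→(p2,B,left)
state=p2 head=2 tape=1B[0]B100   (p2,0)→(p0,0,right)
state=p0 head=3 tape=1B0[B]100   (p0,B)→(p1,0,right)
state=p1 head=4 tape=1B00[1]00   (p1,1)→(p4,1,left)
state=p4 head=3 tape=1B0[0]100   (p4,0)→(p4,B,right)
state=p4 head=4 tape=1B0B[1]00   (p4,1)→(p3,0,right)
state=p3 head=5 tape=1B0B0[0]0   (p3,0)→(p3,B,left)
state=p3 head=4 tape=1B0B[0]B0   (p3,0)→(p3,B,left)
state=p3 head=3 tape=1B0[B]BB0   (p3,B)→(p0,1,right)
state=p0 head=4 tape=1B01[B]B0   (p0,B)→(p1,0,right)
state=p1 head=5 tape=1B010[B]0
The non-blank tape span at halt is 1B010B0.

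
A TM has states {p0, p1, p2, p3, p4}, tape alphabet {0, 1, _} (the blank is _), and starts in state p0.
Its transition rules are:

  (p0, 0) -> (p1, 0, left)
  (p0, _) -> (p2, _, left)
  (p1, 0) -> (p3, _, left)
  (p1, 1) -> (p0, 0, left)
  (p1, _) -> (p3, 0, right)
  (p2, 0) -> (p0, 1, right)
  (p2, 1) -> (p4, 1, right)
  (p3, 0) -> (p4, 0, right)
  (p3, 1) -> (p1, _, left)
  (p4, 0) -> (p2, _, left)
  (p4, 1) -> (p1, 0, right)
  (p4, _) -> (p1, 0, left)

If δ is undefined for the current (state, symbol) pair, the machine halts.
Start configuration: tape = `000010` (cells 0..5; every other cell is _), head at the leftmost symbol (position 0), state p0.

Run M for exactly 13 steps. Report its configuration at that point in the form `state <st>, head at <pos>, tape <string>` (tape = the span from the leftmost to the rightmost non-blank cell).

state=p0 head=0 tape=__[0]00010   (p0,0)→(p1,0,left)
state=p1 head=-1 tape=_[_]000010   (p1,_)→(p3,0,right)
state=p3 head=0 tape=_0[0]00010   (p3,0)→(p4,0,right)
state=p4 head=1 tape=_00[0]0010   (p4,0)→(p2,_,left)
state=p2 head=0 tape=_0[0]_0010   (p2,0)→(p0,1,right)
state=p0 head=1 tape=_01[_]0010   (p0,_)→(p2,_,left)
state=p2 head=0 tape=_0[1]_0010   (p2,1)→(p4,1,right)
state=p4 head=1 tape=_01[_]0010   (p4,_)→(p1,0,left)
state=p1 head=0 tape=_0[1]00010   (p1,1)→(p0,0,left)
state=p0 head=-1 tape=_[0]000010   (p0,0)→(p1,0,left)
state=p1 head=-2 tape=[_]0000010   (p1,_)→(p3,0,right)
state=p3 head=-1 tape=0[0]000010   (p3,0)→(p4,0,right)
state=p4 head=0 tape=00[0]00010   (p4,0)→(p2,_,left)
state=p2 head=-1 tape=0[0]_00010
After 13 steps: state p2, head at -1, tape 00_00010.

state p2, head at -1, tape 00_00010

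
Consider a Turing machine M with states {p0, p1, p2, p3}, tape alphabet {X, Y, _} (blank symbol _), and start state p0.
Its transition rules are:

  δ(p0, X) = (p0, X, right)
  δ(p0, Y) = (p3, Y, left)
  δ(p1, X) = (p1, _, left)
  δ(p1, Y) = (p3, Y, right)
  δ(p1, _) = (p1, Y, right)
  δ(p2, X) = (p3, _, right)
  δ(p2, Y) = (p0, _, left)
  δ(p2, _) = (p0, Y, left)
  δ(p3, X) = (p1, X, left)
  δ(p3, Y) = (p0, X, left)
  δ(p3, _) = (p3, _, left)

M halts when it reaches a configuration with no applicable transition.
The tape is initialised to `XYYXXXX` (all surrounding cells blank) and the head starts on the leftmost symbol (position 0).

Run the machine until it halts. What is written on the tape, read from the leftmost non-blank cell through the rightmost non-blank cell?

X_YYXXXX

state=p0 head=0 tape=__[X]YYXXXX   (p0,X)→(p0,X,right)
state=p0 head=1 tape=__X[Y]YXXXX   (p0,Y)→(p3,Y,left)
state=p3 head=0 tape=__[X]YYXXXX   (p3,X)→(p1,X,left)
state=p1 head=-1 tape=_[_]XYYXXXX   (p1,_)→(p1,Y,right)
state=p1 head=0 tape=_Y[X]YYXXXX   (p1,X)→(p1,_,left)
state=p1 head=-1 tape=_[Y]_YYXXXX   (p1,Y)→(p3,Y,right)
state=p3 head=0 tape=_Y[_]YYXXXX   (p3,_)→(p3,_,left)
state=p3 head=-1 tape=_[Y]_YYXXXX   (p3,Y)→(p0,X,left)
state=p0 head=-2 tape=[_]X_YYXXXX
The non-blank tape span at halt is X_YYXXXX.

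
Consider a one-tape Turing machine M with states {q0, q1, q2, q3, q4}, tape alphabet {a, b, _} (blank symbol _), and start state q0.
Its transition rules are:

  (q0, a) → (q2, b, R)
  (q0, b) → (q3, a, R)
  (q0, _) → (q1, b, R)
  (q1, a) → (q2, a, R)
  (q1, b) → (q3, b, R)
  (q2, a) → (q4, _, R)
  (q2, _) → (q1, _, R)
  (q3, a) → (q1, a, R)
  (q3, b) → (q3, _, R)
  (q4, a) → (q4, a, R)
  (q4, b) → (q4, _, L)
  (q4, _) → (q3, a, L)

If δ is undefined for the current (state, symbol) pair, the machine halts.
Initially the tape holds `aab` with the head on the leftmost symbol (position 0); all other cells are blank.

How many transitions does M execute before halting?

6

q0 | [a]ab   read a → write b, move R, go to q2
q2 | b[a]b   read a → write _, move R, go to q4
q4 | b_[b]   read b → write _, move L, go to q4
q4 | b[_]_   read _ → write a, move L, go to q3
q3 | [b]a_   read b → write _, move R, go to q3
q3 | _[a]_   read a → write a, move R, go to q1
q1 | _a[_]
M halts after 6 transitions.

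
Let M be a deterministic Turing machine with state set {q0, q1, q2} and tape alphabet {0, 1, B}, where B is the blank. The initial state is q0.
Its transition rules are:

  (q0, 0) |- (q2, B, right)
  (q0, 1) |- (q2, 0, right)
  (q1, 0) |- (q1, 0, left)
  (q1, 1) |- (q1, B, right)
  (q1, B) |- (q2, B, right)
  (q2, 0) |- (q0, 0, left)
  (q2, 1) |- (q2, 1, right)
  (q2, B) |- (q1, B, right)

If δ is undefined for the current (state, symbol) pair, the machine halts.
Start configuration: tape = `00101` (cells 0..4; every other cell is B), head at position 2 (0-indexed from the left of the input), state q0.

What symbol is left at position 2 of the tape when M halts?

B

q0 | 00[1]01   read 1 → write 0, move right, go to q2
q2 | 000[0]1   read 0 → write 0, move left, go to q0
q0 | 00[0]01   read 0 → write B, move right, go to q2
q2 | 00B[0]1   read 0 → write 0, move left, go to q0
q0 | 00[B]01
Cell 2 holds B when M halts.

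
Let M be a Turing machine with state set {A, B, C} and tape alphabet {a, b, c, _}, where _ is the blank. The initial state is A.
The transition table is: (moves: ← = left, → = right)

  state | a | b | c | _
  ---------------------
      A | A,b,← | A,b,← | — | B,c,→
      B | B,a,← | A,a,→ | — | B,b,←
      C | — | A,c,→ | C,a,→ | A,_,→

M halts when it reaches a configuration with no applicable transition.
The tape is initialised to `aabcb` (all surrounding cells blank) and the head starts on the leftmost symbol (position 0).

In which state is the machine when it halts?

state=A head=0 tape=_[a]abcb   (A,a)→(A,b,←)
state=A head=-1 tape=[_]babcb   (A,_)→(B,c,→)
state=B head=0 tape=c[b]abcb   (B,b)→(A,a,→)
state=A head=1 tape=ca[a]bcb   (A,a)→(A,b,←)
state=A head=0 tape=c[a]bbcb   (A,a)→(A,b,←)
state=A head=-1 tape=[c]bbbcb
No transition is defined for (A, c); M halts in state A.

A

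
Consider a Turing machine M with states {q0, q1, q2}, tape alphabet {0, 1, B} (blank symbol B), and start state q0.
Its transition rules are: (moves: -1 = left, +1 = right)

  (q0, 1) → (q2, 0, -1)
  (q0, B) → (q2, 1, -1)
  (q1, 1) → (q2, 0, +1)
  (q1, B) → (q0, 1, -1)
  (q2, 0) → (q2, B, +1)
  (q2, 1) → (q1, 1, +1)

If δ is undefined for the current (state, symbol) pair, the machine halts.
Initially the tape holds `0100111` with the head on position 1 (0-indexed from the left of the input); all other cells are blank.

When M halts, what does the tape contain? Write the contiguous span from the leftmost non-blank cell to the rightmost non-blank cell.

q0 | 0[1]00111BB   read 1 → write 0, move -1, go to q2
q2 | [0]000111BB   read 0 → write B, move +1, go to q2
q2 | B[0]00111BB   read 0 → write B, move +1, go to q2
q2 | BB[0]0111BB   read 0 → write B, move +1, go to q2
q2 | BBB[0]111BB   read 0 → write B, move +1, go to q2
q2 | BBBB[1]11BB   read 1 → write 1, move +1, go to q1
q1 | BBBB1[1]1BB   read 1 → write 0, move +1, go to q2
q2 | BBBB10[1]BB   read 1 → write 1, move +1, go to q1
q1 | BBBB101[B]B   read B → write 1, move -1, go to q0
q0 | BBBB10[1]1B   read 1 → write 0, move -1, go to q2
q2 | BBBB1[0]01B   read 0 → write B, move +1, go to q2
q2 | BBBB1B[0]1B   read 0 → write B, move +1, go to q2
q2 | BBBB1BB[1]B   read 1 → write 1, move +1, go to q1
q1 | BBBB1BB1[B]   read B → write 1, move -1, go to q0
q0 | BBBB1BB[1]1   read 1 → write 0, move -1, go to q2
q2 | BBBB1B[B]01
The non-blank tape span at halt is 1BB01.

1BB01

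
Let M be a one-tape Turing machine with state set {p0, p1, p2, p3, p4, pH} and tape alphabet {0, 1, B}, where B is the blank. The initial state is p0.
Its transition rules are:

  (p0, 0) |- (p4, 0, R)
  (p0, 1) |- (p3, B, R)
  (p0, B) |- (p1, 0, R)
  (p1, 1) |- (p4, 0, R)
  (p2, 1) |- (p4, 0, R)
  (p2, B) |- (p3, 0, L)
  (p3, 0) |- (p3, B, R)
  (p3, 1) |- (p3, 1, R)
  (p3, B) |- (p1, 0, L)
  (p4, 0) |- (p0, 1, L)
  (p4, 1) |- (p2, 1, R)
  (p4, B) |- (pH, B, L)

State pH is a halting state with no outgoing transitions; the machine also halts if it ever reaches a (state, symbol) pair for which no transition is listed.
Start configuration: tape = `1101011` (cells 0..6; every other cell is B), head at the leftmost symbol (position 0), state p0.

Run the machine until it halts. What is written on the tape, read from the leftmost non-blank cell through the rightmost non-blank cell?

1B1B101B0

p0 | [1]101011BBB   read 1 → write B, move R, go to p3
p3 | B[1]01011BBB   read 1 → write 1, move R, go to p3
p3 | B1[0]1011BBB   read 0 → write B, move R, go to p3
p3 | B1B[1]011BBB   read 1 → write 1, move R, go to p3
p3 | B1B1[0]11BBB   read 0 → write B, move R, go to p3
p3 | B1B1B[1]1BBB   read 1 → write 1, move R, go to p3
p3 | B1B1B1[1]BBB   read 1 → write 1, move R, go to p3
p3 | B1B1B11[B]BB   read B → write 0, move L, go to p1
p1 | B1B1B1[1]0BB   read 1 → write 0, move R, go to p4
p4 | B1B1B10[0]BB   read 0 → write 1, move L, go to p0
p0 | B1B1B1[0]1BB   read 0 → write 0, move R, go to p4
p4 | B1B1B10[1]BB   read 1 → write 1, move R, go to p2
p2 | B1B1B101[B]B   read B → write 0, move L, go to p3
p3 | B1B1B10[1]0B   read 1 → write 1, move R, go to p3
p3 | B1B1B101[0]B   read 0 → write B, move R, go to p3
p3 | B1B1B101B[B]   read B → write 0, move L, go to p1
p1 | B1B1B101[B]0
The non-blank tape span at halt is 1B1B101B0.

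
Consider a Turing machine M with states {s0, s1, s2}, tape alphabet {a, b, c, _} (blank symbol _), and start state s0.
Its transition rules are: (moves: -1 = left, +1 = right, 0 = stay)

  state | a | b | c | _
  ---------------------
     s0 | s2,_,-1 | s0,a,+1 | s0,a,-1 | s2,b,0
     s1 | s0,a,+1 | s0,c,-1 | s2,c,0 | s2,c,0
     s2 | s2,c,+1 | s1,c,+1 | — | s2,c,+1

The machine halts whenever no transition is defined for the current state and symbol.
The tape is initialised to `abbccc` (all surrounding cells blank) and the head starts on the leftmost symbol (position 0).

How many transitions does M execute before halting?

15

state=s0 head=0 tape=__[a]bbccc   (s0,a)→(s2,_,-1)
state=s2 head=-1 tape=_[_]_bbccc   (s2,_)→(s2,c,+1)
state=s2 head=0 tape=_c[_]bbccc   (s2,_)→(s2,c,+1)
state=s2 head=1 tape=_cc[b]bccc   (s2,b)→(s1,c,+1)
state=s1 head=2 tape=_ccc[b]ccc   (s1,b)→(s0,c,-1)
state=s0 head=1 tape=_cc[c]cccc   (s0,c)→(s0,a,-1)
state=s0 head=0 tape=_c[c]acccc   (s0,c)→(s0,a,-1)
state=s0 head=-1 tape=_[c]aacccc   (s0,c)→(s0,a,-1)
state=s0 head=-2 tape=[_]aaacccc   (s0,_)→(s2,b,0)
state=s2 head=-2 tape=[b]aaacccc   (s2,b)→(s1,c,+1)
state=s1 head=-1 tape=c[a]aacccc   (s1,a)→(s0,a,+1)
state=s0 head=0 tape=ca[a]acccc   (s0,a)→(s2,_,-1)
state=s2 head=-1 tape=c[a]_acccc   (s2,a)→(s2,c,+1)
state=s2 head=0 tape=cc[_]acccc   (s2,_)→(s2,c,+1)
state=s2 head=1 tape=ccc[a]cccc   (s2,a)→(s2,c,+1)
state=s2 head=2 tape=cccc[c]ccc
M halts after 15 transitions.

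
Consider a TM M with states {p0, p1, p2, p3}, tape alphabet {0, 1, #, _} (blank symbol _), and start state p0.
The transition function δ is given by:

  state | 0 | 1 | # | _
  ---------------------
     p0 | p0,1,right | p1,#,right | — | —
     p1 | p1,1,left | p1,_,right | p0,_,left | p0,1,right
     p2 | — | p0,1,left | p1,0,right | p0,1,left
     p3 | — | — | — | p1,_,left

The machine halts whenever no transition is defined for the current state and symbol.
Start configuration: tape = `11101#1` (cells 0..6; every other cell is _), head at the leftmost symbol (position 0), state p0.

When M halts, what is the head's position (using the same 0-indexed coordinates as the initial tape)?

4

p0 | [1]1101#1   read 1 → write #, move right, go to p1
p1 | #[1]101#1   read 1 → write _, move right, go to p1
p1 | #_[1]01#1   read 1 → write _, move right, go to p1
p1 | #__[0]1#1   read 0 → write 1, move left, go to p1
p1 | #_[_]11#1   read _ → write 1, move right, go to p0
p0 | #_1[1]1#1   read 1 → write #, move right, go to p1
p1 | #_1#[1]#1   read 1 → write _, move right, go to p1
p1 | #_1#_[#]1   read # → write _, move left, go to p0
p0 | #_1#[_]_1
At halt the head is at cell 4.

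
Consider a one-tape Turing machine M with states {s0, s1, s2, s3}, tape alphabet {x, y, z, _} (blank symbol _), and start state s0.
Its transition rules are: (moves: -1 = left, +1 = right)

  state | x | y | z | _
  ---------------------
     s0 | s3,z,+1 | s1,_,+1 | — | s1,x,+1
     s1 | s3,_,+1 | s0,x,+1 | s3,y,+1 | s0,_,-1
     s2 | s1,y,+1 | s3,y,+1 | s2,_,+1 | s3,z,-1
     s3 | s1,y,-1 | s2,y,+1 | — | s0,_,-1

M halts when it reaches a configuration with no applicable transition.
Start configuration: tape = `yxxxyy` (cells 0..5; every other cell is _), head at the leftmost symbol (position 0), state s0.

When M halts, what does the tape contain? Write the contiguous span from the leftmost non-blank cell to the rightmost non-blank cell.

z_yxyy

s0 | [y]xxxyy   read y → write _, move +1, go to s1
s1 | _[x]xxyy   read x → write _, move +1, go to s3
s3 | __[x]xyy   read x → write y, move -1, go to s1
s1 | _[_]yxyy   read _ → write _, move -1, go to s0
s0 | [_]_yxyy   read _ → write x, move +1, go to s1
s1 | x[_]yxyy   read _ → write _, move -1, go to s0
s0 | [x]_yxyy   read x → write z, move +1, go to s3
s3 | z[_]yxyy   read _ → write _, move -1, go to s0
s0 | [z]_yxyy
The non-blank tape span at halt is z_yxyy.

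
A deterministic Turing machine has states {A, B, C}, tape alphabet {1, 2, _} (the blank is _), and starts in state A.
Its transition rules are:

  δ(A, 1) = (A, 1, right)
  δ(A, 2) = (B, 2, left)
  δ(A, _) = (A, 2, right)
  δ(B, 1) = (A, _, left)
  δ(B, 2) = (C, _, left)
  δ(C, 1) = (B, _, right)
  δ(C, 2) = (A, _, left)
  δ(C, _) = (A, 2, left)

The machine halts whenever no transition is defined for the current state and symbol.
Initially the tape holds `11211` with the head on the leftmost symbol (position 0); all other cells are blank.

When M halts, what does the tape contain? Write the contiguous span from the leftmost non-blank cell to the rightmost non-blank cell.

211

A | [1]1211   read 1 → write 1, move right, go to A
A | 1[1]211   read 1 → write 1, move right, go to A
A | 11[2]11   read 2 → write 2, move left, go to B
B | 1[1]211   read 1 → write _, move left, go to A
A | [1]_211   read 1 → write 1, move right, go to A
A | 1[_]211   read _ → write 2, move right, go to A
A | 12[2]11   read 2 → write 2, move left, go to B
B | 1[2]211   read 2 → write _, move left, go to C
C | [1]_211   read 1 → write _, move right, go to B
B | _[_]211
The non-blank tape span at halt is 211.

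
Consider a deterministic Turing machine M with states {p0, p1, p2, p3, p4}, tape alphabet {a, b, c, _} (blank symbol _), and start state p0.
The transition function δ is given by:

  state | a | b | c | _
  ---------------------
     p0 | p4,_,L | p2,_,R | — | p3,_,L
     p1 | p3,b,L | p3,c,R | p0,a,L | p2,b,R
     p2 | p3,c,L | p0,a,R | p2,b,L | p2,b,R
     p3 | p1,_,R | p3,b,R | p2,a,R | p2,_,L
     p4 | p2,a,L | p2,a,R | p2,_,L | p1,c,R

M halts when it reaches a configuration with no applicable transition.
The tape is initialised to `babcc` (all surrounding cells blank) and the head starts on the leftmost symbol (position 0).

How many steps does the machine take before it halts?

9

p0 | _[b]abcc   read b → write _, move R, go to p2
p2 | __[a]bcc   read a → write c, move L, go to p3
p3 | _[_]cbcc   read _ → write _, move L, go to p2
p2 | [_]_cbcc   read _ → write b, move R, go to p2
p2 | b[_]cbcc   read _ → write b, move R, go to p2
p2 | bb[c]bcc   read c → write b, move L, go to p2
p2 | b[b]bbcc   read b → write a, move R, go to p0
p0 | ba[b]bcc   read b → write _, move R, go to p2
p2 | ba_[b]cc   read b → write a, move R, go to p0
p0 | ba_a[c]c
M halts after 9 transitions.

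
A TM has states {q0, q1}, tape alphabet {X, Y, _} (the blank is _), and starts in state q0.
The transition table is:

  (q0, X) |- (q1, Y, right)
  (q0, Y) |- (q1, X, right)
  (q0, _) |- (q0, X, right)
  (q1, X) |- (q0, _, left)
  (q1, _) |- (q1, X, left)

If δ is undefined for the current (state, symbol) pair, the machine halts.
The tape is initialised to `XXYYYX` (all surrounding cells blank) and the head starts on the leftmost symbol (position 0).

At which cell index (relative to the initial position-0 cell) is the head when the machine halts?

state=q0 head=0 tape=_[X]XYYYX   (q0,X)→(q1,Y,right)
state=q1 head=1 tape=_Y[X]YYYX   (q1,X)→(q0,_,left)
state=q0 head=0 tape=_[Y]_YYYX   (q0,Y)→(q1,X,right)
state=q1 head=1 tape=_X[_]YYYX   (q1,_)→(q1,X,left)
state=q1 head=0 tape=_[X]XYYYX   (q1,X)→(q0,_,left)
state=q0 head=-1 tape=[_]_XYYYX   (q0,_)→(q0,X,right)
state=q0 head=0 tape=X[_]XYYYX   (q0,_)→(q0,X,right)
state=q0 head=1 tape=XX[X]YYYX   (q0,X)→(q1,Y,right)
state=q1 head=2 tape=XXY[Y]YYX
At halt the head is at cell 2.

2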